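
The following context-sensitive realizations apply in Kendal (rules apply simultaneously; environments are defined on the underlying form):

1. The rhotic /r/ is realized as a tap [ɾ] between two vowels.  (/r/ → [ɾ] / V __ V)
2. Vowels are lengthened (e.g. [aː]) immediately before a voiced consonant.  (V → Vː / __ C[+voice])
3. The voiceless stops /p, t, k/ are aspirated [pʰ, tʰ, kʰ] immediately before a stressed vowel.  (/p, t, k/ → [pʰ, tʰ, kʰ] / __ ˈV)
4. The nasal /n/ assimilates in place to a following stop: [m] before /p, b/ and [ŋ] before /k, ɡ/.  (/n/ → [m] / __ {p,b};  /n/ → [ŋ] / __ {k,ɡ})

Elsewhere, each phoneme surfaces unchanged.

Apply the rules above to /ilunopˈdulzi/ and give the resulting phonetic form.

[iːluːnopˈduːlzi]

/i/ (word-initial) occurs before a voiced consonant → [iː] by rule 2.
/l/ (between /i/ and /u/): no rule targets it → [l].
/u/ (between /l/ and /n/): before a voiced consonant, so rule 2 applies → [uː].
/n/ (between /u/ and /o/) is in the target of rule 4 but the environment (before a labial or velar stop) is not met → [n].
/o/ (between /n/ and /p/) fails the environment for rule 2, so it stays [o].
/p/ — between /o/ and /d/; rule 3 does not apply here → [p].
/d/ stays [d].
/u/ — between /d/ and /l/, before a voiced consonant — surfaces as [uː] (rule 2).
/l/ — not in any rule's target class → [l].
/z/ (between /l/ and /i/) is unaffected → [z].
/i/ (word-final): rule 2 targets it, but not before a voiced consonant → unchanged [i].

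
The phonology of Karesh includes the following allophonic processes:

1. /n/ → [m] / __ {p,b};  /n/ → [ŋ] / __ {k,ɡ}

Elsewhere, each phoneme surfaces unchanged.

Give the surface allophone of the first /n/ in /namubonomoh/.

[n]

/n/ (word-initial): rule 1 targets it, but not before a labial or velar stop → unchanged [n].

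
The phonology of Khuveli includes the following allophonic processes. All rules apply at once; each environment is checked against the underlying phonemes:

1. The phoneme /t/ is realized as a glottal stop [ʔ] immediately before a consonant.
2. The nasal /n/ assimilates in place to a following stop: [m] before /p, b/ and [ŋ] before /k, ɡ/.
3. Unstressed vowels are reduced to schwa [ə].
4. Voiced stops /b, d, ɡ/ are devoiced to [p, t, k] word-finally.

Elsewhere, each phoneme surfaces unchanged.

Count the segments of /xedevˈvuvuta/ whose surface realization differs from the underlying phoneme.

4

Segments that undergo a rule: /e/ → [ə] (rule 3); /e/ → [ə] (rule 3); /u/ → [ə] (rule 3); /a/ → [ə] (rule 3).
All other segments surface unchanged.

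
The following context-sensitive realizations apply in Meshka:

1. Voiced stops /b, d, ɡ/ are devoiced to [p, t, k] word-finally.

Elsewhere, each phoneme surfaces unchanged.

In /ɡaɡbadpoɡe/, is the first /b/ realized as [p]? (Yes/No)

/b/ (between /ɡ/ and /a/): rule 1 targets it, but not word-finally → unchanged [b].
The actual realization is [b], not [p].

No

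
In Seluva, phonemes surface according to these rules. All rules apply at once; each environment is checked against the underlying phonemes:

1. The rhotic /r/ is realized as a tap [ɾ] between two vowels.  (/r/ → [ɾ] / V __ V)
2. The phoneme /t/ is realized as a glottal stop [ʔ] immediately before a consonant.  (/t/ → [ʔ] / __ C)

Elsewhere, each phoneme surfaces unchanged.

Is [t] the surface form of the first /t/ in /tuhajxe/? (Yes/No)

Yes

/t/ (word-initial) is in the target of rule 2 but the environment (immediately before a consonant) is not met → [t].
The actual realization is [t], which matches [t].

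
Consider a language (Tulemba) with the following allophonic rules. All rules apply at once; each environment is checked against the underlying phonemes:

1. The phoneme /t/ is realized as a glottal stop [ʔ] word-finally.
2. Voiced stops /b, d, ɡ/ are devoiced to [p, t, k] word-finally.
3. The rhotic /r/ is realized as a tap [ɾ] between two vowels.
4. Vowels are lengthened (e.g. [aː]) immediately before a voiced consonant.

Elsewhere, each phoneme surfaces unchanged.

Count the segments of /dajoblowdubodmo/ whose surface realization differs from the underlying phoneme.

5

Segments that undergo a rule: /a/ → [aː] (rule 4); /o/ → [oː] (rule 4); /o/ → [oː] (rule 4); /u/ → [uː] (rule 4); /o/ → [oː] (rule 4).
All other segments surface unchanged.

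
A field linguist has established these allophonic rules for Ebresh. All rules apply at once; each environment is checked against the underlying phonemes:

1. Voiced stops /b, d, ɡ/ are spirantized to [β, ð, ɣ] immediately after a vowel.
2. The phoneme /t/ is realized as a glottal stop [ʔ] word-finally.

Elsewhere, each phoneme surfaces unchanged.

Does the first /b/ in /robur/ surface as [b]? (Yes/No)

No

/b/ (between /o/ and /u/) occurs immediately after a vowel → [β] by rule 1.
The actual realization is [β], not [b].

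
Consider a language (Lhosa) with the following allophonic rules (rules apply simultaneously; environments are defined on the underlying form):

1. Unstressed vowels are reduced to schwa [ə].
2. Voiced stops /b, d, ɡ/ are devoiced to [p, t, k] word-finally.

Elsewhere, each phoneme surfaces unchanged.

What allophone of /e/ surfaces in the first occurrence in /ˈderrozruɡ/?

/e/ (between /d/ and /r/) is in the target of rule 1 but the environment (in an unstressed syllable) is not met → [e].

[e]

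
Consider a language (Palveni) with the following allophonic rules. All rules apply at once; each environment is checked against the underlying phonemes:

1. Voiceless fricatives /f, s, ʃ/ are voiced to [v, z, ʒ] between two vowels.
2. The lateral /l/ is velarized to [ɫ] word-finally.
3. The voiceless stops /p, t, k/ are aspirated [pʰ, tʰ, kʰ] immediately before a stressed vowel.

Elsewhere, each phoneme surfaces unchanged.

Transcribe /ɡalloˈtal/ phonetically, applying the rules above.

/ɡ/ (word-initial) is unaffected → [ɡ].
/a/ stays [a].
/l/ (between /a/ and /l/) fails the environment for rule 2, so it stays [l].
/l/ (between /l/ and /o/) fails the environment for rule 2, so it stays [l].
/o/ — not in any rule's target class → [o].
/t/ — between /o/ and /a/, immediately before a stressed vowel — surfaces as [tʰ] (rule 3).
/a/ — not in any rule's target class → [a].
/l/ (word-final) occurs word-finally → [ɫ] by rule 2.

[ɡalloˈtʰaɫ]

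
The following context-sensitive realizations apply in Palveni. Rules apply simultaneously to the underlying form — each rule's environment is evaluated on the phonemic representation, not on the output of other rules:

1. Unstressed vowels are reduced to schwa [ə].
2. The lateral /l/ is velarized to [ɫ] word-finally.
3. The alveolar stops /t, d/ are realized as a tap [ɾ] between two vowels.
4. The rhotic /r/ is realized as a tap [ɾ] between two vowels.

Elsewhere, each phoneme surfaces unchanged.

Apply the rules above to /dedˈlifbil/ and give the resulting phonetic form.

/d/ (word-initial): rule 3 targets it, but not between two vowels → unchanged [d].
Rule 1 applies to /e/ (between /d/ and /d/: in an unstressed syllable) → [ə].
/d/ (between /e/ and /l/) fails the environment for rule 3, so it stays [d].
/l/ (between /d/ and /i/): rule 2 targets it, but not word-finally → unchanged [l].
/i/ (between /l/ and /f/): rule 1 targets it, but not in an unstressed syllable → unchanged [i].
/f/ (between /i/ and /b/): no rule targets it → [f].
/b/ (between /f/ and /i/) is unaffected → [b].
Rule 1 applies to /i/ (between /b/ and /l/: in an unstressed syllable) → [ə].
/l/ meets the environment for rule 2 (word-finally) → [ɫ].

[dədˈlifbəɫ]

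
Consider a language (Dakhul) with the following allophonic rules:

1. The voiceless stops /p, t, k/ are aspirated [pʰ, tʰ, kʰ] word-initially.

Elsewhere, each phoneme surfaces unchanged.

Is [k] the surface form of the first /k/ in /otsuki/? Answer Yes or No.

/k/ (between /u/ and /i/): rule 1 targets it, but not word-initially → unchanged [k].
The actual realization is [k], which matches [k].

Yes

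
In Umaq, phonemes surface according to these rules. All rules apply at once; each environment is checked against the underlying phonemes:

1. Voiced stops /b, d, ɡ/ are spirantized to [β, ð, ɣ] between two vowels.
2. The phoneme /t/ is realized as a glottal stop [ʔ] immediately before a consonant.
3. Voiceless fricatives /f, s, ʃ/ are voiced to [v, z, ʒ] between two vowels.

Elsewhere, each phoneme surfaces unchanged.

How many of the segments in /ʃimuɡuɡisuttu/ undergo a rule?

4

Segments that undergo a rule: /ɡ/ → [ɣ] (rule 1); /ɡ/ → [ɣ] (rule 1); /s/ → [z] (rule 3); /t/ → [ʔ] (rule 2).
All other segments surface unchanged.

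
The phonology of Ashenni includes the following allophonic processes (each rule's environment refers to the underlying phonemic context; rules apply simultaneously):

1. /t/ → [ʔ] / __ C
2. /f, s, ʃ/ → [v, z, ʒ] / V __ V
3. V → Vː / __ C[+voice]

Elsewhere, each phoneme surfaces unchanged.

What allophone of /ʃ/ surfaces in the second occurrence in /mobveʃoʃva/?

[ʃ]

/ʃ/ — between /o/ and /v/; rule 2 does not apply here → [ʃ].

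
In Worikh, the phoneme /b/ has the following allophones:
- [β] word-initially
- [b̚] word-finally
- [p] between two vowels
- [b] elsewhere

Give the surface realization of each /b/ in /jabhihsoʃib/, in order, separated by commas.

[b], [b̚]

Occurrence 1 (position 3): no conditioning environment matches → elsewhere allophone [b].
Occurrence 2 (position 11): word-finally → [b̚].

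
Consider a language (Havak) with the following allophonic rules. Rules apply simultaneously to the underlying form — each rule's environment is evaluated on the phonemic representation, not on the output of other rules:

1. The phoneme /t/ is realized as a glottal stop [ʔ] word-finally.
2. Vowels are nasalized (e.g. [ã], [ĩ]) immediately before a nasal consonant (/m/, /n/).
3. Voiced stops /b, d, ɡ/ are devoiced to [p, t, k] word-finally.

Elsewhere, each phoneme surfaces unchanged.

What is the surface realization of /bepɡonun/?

/b/ (word-initial) is in the target of rule 3 but the environment (word-finally) is not met → [b].
/e/ (between /b/ and /p/) fails the environment for rule 2, so it stays [e].
/p/ — not in any rule's target class → [p].
/ɡ/ (between /p/ and /o/): rule 3 targets it, but not word-finally → unchanged [ɡ].
/o/ meets the environment for rule 2 (before a nasal consonant) → [õ].
/n/ (between /o/ and /u/) is unaffected → [n].
Rule 2 applies to /u/ (between /n/ and /n/: before a nasal consonant) → [ũ].
/n/ — not in any rule's target class → [n].

[bepɡõnũn]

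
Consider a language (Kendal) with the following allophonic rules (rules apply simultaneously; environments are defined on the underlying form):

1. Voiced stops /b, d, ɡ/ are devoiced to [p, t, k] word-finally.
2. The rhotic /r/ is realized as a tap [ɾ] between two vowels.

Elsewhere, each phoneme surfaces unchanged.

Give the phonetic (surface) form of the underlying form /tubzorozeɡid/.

/t/ (word-initial) is unaffected → [t].
/u/ (between /t/ and /b/) is unaffected → [u].
/b/ (between /u/ and /z/) is in the target of rule 1 but the environment (word-finally) is not met → [b].
/z/ (between /b/ and /o/) is unaffected → [z].
/o/ stays [o].
/r/ (between /o/ and /o/): between two vowels, so rule 2 applies → [ɾ].
/o/ (between /r/ and /z/) is unaffected → [o].
/z/ — not in any rule's target class → [z].
/e/ (between /z/ and /ɡ/): no rule targets it → [e].
/ɡ/ (between /e/ and /i/) fails the environment for rule 1, so it stays [ɡ].
/i/ stays [i].
/d/ — word-final, word-finally — surfaces as [t] (rule 1).

[tubzoɾozeɡit]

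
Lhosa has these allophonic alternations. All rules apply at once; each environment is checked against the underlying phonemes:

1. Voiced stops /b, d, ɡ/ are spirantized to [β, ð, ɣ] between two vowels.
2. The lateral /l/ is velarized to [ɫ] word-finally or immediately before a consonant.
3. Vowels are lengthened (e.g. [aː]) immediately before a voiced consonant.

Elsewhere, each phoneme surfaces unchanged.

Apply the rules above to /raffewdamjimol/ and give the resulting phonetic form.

/r/ (word-initial): no rule targets it → [r].
/a/ (between /r/ and /f/) is in the target of rule 3 but the environment (before a voiced consonant) is not met → [a].
/f/ — not in any rule's target class → [f].
/f/ — not in any rule's target class → [f].
/e/ — between /f/ and /w/, before a voiced consonant — surfaces as [eː] (rule 3).
/w/ — not in any rule's target class → [w].
/d/ (between /w/ and /a/) fails the environment for rule 1, so it stays [d].
/a/ (between /d/ and /m/): before a voiced consonant, so rule 3 applies → [aː].
/m/ — not in any rule's target class → [m].
/j/ stays [j].
/i/ (between /j/ and /m/): before a voiced consonant, so rule 3 applies → [iː].
/m/ (between /i/ and /o/): no rule targets it → [m].
/o/ (between /m/ and /l/) occurs before a voiced consonant → [oː] by rule 3.
/l/ — word-final, word-finally or immediately before a consonant — surfaces as [ɫ] (rule 2).

[raffeːwdaːmjiːmoːɫ]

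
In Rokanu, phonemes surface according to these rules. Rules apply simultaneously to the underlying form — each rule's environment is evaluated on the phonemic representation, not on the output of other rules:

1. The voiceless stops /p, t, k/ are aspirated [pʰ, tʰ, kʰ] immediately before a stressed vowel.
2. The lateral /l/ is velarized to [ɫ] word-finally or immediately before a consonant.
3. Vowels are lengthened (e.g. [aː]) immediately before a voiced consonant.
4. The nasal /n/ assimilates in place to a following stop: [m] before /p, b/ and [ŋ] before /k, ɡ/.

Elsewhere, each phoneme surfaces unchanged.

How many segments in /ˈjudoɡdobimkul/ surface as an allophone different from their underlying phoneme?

Segments that undergo a rule: /u/ → [uː] (rule 3); /o/ → [oː] (rule 3); /o/ → [oː] (rule 3); /i/ → [iː] (rule 3); /u/ → [uː] (rule 3); /l/ → [ɫ] (rule 2).
All other segments surface unchanged.

6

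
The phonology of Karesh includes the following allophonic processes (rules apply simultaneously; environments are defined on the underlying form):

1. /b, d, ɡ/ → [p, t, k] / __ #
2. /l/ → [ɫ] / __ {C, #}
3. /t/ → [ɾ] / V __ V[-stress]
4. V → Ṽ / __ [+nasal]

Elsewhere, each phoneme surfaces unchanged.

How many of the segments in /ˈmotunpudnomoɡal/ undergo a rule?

4

Segments that undergo a rule: /t/ → [ɾ] (rule 3); /u/ → [ũ] (rule 4); /o/ → [õ] (rule 4); /l/ → [ɫ] (rule 2).
All other segments surface unchanged.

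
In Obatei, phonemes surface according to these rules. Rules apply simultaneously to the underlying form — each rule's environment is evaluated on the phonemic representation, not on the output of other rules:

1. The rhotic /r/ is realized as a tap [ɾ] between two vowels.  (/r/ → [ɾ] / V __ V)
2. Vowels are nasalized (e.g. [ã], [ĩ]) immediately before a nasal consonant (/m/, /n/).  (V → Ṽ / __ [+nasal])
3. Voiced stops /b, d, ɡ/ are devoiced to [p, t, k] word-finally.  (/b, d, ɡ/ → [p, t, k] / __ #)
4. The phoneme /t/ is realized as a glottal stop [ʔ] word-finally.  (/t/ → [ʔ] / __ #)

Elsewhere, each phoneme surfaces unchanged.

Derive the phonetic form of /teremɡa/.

[teɾẽmɡa]

/t/ — word-initial; rule 4 does not apply here → [t].
/e/ (between /t/ and /r/) is in the target of rule 2 but the environment (before a nasal consonant) is not met → [e].
/r/ (between /e/ and /e/): between two vowels, so rule 1 applies → [ɾ].
/e/ (between /r/ and /m/) occurs before a nasal consonant → [ẽ] by rule 2.
/m/ stays [m].
/ɡ/ — between /m/ and /a/; rule 3 does not apply here → [ɡ].
/a/ (word-final) fails the environment for rule 2, so it stays [a].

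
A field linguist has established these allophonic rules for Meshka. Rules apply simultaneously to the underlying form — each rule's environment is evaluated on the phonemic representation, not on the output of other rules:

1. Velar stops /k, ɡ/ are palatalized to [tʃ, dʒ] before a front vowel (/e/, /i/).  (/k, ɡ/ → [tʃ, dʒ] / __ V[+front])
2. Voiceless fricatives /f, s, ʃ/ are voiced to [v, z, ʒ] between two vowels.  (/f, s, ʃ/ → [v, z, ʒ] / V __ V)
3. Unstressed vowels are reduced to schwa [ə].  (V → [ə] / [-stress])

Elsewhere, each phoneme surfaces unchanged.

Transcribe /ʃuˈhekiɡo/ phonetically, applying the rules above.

[ʃəˈhetʃəɡə]

/ʃ/ (word-initial) fails the environment for rule 2, so it stays [ʃ].
/u/ (between /ʃ/ and /h/) occurs in an unstressed syllable → [ə] by rule 3.
/h/ (between /u/ and /e/): no rule targets it → [h].
/e/ (between /h/ and /k/) is in the target of rule 3 but the environment (in an unstressed syllable) is not met → [e].
/k/ meets the environment for rule 1 (before a front vowel) → [tʃ].
/i/ (between /k/ and /ɡ/) occurs in an unstressed syllable → [ə] by rule 3.
/ɡ/ (between /i/ and /o/) fails the environment for rule 1, so it stays [ɡ].
/o/ (word-final) occurs in an unstressed syllable → [ə] by rule 3.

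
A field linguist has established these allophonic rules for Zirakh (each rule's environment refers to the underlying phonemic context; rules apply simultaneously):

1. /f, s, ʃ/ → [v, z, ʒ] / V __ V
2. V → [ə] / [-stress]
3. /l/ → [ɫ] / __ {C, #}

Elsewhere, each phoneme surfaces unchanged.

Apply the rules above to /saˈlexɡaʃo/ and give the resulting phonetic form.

[səˈlexɡəʒə]

/s/ (word-initial): rule 1 targets it, but not between two vowels → unchanged [s].
/a/ (between /s/ and /l/) occurs in an unstressed syllable → [ə] by rule 2.
/l/ (between /a/ and /e/) is in the target of rule 3 but the environment (word-finally or immediately before a consonant) is not met → [l].
/e/ (between /l/ and /x/): rule 2 targets it, but not in an unstressed syllable → unchanged [e].
/x/ (between /e/ and /ɡ/): no rule targets it → [x].
/ɡ/ — not in any rule's target class → [ɡ].
Rule 2 applies to /a/ (between /ɡ/ and /ʃ/: in an unstressed syllable) → [ə].
/ʃ/ — between /a/ and /o/, between two vowels — surfaces as [ʒ] (rule 1).
Rule 2 applies to /o/ (word-final: in an unstressed syllable) → [ə].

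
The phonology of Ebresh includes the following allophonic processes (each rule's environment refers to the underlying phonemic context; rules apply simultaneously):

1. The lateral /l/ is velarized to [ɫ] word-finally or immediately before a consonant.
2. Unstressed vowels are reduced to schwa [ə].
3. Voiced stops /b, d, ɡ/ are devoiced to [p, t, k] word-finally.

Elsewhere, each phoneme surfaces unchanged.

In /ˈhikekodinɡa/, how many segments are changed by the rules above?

Segments that undergo a rule: /e/ → [ə] (rule 2); /o/ → [ə] (rule 2); /i/ → [ə] (rule 2); /a/ → [ə] (rule 2).
All other segments surface unchanged.

4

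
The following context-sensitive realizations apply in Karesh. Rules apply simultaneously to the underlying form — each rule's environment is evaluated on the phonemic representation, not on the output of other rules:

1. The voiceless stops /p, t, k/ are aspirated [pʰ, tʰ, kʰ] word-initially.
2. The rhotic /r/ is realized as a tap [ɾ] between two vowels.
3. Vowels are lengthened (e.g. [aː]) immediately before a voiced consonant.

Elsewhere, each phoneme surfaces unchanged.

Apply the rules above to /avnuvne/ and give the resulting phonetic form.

/a/ (word-initial) occurs before a voiced consonant → [aː] by rule 3.
/u/ (between /n/ and /v/): before a voiced consonant, so rule 3 applies → [uː].
/e/ — word-final; rule 3 does not apply here → [e].

[aːvnuːvne]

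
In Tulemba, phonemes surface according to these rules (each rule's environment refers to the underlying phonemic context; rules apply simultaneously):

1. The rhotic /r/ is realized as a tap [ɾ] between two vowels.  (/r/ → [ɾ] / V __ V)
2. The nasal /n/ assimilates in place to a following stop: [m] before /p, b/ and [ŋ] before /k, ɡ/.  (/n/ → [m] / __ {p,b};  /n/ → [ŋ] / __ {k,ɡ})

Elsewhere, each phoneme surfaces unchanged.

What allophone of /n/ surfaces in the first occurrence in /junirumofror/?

[n]

/n/ (between /u/ and /i/) fails the environment for rule 2, so it stays [n].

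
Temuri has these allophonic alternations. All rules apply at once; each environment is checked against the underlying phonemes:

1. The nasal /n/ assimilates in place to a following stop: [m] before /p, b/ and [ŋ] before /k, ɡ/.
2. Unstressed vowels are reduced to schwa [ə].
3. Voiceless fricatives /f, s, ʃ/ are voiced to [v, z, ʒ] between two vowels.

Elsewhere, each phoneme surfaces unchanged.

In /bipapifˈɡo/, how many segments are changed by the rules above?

Segments that undergo a rule: /i/ → [ə] (rule 2); /a/ → [ə] (rule 2); /i/ → [ə] (rule 2).
All other segments surface unchanged.

3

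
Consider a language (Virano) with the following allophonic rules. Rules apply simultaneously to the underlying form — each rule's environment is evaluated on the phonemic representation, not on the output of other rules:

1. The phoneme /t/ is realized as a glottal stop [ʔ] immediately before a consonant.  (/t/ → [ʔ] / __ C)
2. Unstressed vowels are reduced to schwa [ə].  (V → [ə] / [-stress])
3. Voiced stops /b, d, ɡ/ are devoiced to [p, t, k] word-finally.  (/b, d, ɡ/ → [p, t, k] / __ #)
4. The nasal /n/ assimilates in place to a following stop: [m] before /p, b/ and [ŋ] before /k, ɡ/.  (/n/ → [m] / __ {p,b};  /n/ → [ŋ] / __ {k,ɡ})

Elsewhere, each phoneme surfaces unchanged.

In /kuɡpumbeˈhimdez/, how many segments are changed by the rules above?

4

Segments that undergo a rule: /u/ → [ə] (rule 2); /u/ → [ə] (rule 2); /e/ → [ə] (rule 2); /e/ → [ə] (rule 2).
All other segments surface unchanged.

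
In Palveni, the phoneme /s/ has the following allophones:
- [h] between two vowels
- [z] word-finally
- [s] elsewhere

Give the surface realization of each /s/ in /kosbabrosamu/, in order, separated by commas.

Occurrence 1 (position 3): no conditioning environment matches → elsewhere allophone [s].
Occurrence 2 (position 9): between two vowels → [h].

[s], [h]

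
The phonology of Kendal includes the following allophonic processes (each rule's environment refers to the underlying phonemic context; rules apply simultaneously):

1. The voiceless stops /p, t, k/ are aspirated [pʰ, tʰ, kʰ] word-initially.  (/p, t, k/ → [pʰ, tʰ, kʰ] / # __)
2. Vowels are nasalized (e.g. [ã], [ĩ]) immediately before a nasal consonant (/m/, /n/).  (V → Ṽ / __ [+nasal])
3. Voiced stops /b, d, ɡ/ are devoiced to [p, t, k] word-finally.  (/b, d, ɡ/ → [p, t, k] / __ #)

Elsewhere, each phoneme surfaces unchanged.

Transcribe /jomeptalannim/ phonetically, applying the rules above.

[jõmeptalãnnĩm]

Rule 2 applies to /o/ (between /j/ and /m/: before a nasal consonant) → [õ].
/e/ — between /m/ and /p/; rule 2 does not apply here → [e].
/p/ — between /e/ and /t/; rule 1 does not apply here → [p].
/t/ — between /p/ and /a/; rule 1 does not apply here → [t].
/a/ — between /t/ and /l/; rule 2 does not apply here → [a].
/a/ meets the environment for rule 2 (before a nasal consonant) → [ã].
Rule 2 applies to /i/ (between /n/ and /m/: before a nasal consonant) → [ĩ].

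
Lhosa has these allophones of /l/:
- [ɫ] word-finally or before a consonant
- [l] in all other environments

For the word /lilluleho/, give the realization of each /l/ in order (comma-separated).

Occurrence 1 (position 1): no conditioning environment matches → elsewhere allophone [l].
Occurrence 2 (position 3): word-finally or before a consonant → [ɫ].
Occurrence 3 (position 4): no conditioning environment matches → elsewhere allophone [l].
Occurrence 4 (position 6): no conditioning environment matches → elsewhere allophone [l].

[l], [ɫ], [l], [l]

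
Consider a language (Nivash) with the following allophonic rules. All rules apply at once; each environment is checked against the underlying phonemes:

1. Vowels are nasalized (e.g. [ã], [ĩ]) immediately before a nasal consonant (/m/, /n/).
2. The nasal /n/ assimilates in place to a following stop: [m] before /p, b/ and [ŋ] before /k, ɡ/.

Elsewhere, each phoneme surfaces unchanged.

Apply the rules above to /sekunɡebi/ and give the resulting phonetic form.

[sekũŋɡebi]

/e/ (between /s/ and /k/): rule 1 targets it, but not before a nasal consonant → unchanged [e].
/u/ (between /k/ and /n/) occurs before a nasal consonant → [ũ] by rule 1.
Rule 2 applies to /n/ (between /u/ and /ɡ/: before a labial or velar stop) → [ŋ].
/e/ (between /ɡ/ and /b/): rule 1 targets it, but not before a nasal consonant → unchanged [e].
/i/ (word-final) fails the environment for rule 1, so it stays [i].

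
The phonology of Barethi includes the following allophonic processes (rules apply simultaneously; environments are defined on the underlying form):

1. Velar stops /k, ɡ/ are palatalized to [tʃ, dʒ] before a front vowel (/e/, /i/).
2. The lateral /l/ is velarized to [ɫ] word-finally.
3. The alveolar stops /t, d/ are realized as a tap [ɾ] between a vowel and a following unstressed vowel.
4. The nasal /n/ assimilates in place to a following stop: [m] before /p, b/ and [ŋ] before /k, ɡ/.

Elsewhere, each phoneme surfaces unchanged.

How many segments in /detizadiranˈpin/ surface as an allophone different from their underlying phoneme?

Segments that undergo a rule: /t/ → [ɾ] (rule 3); /d/ → [ɾ] (rule 3); /n/ → [m] (rule 4).
All other segments surface unchanged.

3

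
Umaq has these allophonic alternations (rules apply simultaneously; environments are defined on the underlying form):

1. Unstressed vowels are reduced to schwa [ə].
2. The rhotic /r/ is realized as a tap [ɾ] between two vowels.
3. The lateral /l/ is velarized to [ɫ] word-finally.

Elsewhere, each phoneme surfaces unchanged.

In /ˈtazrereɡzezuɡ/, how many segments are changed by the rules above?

Segments that undergo a rule: /e/ → [ə] (rule 1); /r/ → [ɾ] (rule 2); /e/ → [ə] (rule 1); /e/ → [ə] (rule 1); /u/ → [ə] (rule 1).
All other segments surface unchanged.

5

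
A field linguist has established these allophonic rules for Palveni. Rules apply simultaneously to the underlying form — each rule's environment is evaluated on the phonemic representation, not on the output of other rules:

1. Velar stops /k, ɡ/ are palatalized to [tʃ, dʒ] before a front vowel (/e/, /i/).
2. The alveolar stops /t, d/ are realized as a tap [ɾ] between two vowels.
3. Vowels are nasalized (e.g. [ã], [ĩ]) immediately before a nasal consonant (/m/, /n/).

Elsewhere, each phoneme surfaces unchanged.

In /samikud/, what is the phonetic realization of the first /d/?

/d/ (word-final): rule 2 targets it, but not between two vowels → unchanged [d].

[d]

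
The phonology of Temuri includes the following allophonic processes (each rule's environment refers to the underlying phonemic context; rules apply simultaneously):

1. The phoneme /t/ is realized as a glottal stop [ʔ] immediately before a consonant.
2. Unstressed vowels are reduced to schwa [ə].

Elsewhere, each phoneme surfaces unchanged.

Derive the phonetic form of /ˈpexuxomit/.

/e/ (between /p/ and /x/) fails the environment for rule 2, so it stays [e].
/u/ (between /x/ and /x/): in an unstressed syllable, so rule 2 applies → [ə].
/o/ (between /x/ and /m/): in an unstressed syllable, so rule 2 applies → [ə].
/i/ (between /m/ and /t/) occurs in an unstressed syllable → [ə] by rule 2.
/t/ (word-final) fails the environment for rule 1, so it stays [t].

[ˈpexəxəmət]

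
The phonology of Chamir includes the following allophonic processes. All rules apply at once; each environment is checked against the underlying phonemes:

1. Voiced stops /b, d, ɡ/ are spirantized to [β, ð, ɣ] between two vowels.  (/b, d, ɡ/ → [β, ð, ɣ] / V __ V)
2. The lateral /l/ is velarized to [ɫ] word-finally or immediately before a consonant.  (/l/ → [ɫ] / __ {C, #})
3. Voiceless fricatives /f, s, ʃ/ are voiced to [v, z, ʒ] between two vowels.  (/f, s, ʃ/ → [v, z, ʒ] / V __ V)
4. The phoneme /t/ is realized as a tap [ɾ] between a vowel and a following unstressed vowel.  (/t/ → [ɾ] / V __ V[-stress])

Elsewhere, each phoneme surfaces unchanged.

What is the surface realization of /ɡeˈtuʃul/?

[ɡeˈtuʒuɫ]

/ɡ/ (word-initial) fails the environment for rule 1, so it stays [ɡ].
/e/ (between /ɡ/ and /t/) is unaffected → [e].
/t/ (between /e/ and /u/) fails the environment for rule 4, so it stays [t].
/u/ (between /t/ and /ʃ/): no rule targets it → [u].
/ʃ/ (between /u/ and /u/): between two vowels, so rule 3 applies → [ʒ].
/u/ stays [u].
/l/ (word-final) occurs word-finally or immediately before a consonant → [ɫ] by rule 2.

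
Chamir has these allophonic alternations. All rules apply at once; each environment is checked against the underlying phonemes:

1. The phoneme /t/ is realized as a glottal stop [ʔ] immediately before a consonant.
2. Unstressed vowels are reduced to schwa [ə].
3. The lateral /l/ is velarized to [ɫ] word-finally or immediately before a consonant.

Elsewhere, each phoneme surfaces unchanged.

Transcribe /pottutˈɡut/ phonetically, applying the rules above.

/p/ — not in any rule's target class → [p].
Rule 2 applies to /o/ (between /p/ and /t/: in an unstressed syllable) → [ə].
Rule 1 applies to /t/ (between /o/ and /t/: immediately before a consonant) → [ʔ].
/t/ (between /t/ and /u/): rule 1 targets it, but not immediately before a consonant → unchanged [t].
/u/ meets the environment for rule 2 (in an unstressed syllable) → [ə].
/t/ (between /u/ and /ɡ/): immediately before a consonant, so rule 1 applies → [ʔ].
/ɡ/ (between /t/ and /u/) is unaffected → [ɡ].
/u/ (between /ɡ/ and /t/) fails the environment for rule 2, so it stays [u].
/t/ (word-final) fails the environment for rule 1, so it stays [t].

[pəʔtəʔˈɡut]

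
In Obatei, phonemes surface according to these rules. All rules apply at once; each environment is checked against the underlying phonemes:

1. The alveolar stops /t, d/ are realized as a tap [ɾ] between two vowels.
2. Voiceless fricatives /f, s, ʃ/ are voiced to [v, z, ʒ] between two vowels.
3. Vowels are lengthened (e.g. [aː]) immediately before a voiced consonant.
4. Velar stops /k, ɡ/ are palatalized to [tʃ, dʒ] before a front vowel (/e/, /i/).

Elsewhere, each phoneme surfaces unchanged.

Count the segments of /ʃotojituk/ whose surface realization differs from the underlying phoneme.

Segments that undergo a rule: /t/ → [ɾ] (rule 1); /o/ → [oː] (rule 3); /t/ → [ɾ] (rule 1).
All other segments surface unchanged.

3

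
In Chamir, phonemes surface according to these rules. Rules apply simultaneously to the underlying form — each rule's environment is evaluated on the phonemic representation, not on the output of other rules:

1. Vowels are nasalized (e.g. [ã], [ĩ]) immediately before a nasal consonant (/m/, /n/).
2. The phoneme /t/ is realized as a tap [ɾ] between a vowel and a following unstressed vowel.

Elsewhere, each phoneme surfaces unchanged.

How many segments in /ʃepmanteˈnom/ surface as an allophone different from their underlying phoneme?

3

Segments that undergo a rule: /a/ → [ã] (rule 1); /e/ → [ẽ] (rule 1); /o/ → [õ] (rule 1).
All other segments surface unchanged.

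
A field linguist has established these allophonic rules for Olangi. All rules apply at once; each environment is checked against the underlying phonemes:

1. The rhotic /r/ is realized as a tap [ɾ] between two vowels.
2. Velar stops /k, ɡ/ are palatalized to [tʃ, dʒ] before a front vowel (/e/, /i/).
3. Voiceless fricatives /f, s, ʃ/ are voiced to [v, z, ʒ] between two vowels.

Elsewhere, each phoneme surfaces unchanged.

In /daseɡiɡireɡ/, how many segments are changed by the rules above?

Segments that undergo a rule: /s/ → [z] (rule 3); /ɡ/ → [dʒ] (rule 2); /ɡ/ → [dʒ] (rule 2); /r/ → [ɾ] (rule 1).
All other segments surface unchanged.

4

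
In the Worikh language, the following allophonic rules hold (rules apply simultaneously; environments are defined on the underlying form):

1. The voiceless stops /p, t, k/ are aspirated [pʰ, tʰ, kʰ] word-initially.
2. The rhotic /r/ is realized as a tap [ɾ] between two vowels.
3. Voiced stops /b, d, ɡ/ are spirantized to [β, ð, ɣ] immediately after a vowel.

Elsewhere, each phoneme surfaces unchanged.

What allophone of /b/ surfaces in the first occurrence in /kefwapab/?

/b/ meets the environment for rule 3 (immediately after a vowel) → [β].

[β]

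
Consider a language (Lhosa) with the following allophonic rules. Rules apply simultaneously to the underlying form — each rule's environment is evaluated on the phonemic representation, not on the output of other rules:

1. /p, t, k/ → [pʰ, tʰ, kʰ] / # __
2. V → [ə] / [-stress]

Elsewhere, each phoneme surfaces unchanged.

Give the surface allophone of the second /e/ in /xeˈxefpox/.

/e/ (between /x/ and /f/) is in the target of rule 2 but the environment (in an unstressed syllable) is not met → [e].

[e]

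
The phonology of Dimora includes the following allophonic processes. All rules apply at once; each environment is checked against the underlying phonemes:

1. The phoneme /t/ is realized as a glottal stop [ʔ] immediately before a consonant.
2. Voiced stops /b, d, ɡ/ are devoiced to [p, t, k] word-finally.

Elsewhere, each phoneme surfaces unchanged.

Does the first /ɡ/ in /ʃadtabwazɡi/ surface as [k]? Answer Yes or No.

/ɡ/ — between /z/ and /i/; rule 2 does not apply here → [ɡ].
The actual realization is [ɡ], not [k].

No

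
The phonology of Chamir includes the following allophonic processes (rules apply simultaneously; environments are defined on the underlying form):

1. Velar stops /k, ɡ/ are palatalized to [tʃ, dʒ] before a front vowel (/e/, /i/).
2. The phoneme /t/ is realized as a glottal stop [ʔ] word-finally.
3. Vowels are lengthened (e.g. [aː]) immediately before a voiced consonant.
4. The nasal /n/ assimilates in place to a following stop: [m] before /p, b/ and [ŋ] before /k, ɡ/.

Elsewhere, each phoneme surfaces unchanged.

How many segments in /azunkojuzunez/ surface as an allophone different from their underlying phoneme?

Segments that undergo a rule: /a/ → [aː] (rule 3); /u/ → [uː] (rule 3); /n/ → [ŋ] (rule 4); /o/ → [oː] (rule 3); /u/ → [uː] (rule 3); /u/ → [uː] (rule 3); /e/ → [eː] (rule 3).
All other segments surface unchanged.

7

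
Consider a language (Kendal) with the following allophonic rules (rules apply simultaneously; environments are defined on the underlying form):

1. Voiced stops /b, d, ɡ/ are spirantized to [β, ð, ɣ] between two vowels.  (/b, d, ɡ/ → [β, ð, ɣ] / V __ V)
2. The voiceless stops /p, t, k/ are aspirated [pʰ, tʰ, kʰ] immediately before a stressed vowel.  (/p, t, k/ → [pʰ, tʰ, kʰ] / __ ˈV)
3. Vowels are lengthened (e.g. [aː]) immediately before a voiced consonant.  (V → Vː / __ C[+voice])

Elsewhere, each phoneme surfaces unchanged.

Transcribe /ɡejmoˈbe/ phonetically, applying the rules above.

/ɡ/ (word-initial) is in the target of rule 1 but the environment (between two vowels) is not met → [ɡ].
/e/ (between /ɡ/ and /j/) occurs before a voiced consonant → [eː] by rule 3.
/o/ (between /m/ and /b/) occurs before a voiced consonant → [oː] by rule 3.
/b/ meets the environment for rule 1 (between two vowels) → [β].
/e/ (word-final): rule 3 targets it, but not before a voiced consonant → unchanged [e].

[ɡeːjmoːˈβe]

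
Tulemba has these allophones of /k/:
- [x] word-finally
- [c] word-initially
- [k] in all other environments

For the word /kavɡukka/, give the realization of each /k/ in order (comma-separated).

Occurrence 1 (position 1): word-initially → [c].
Occurrence 2 (position 6): no conditioning environment matches → elsewhere allophone [k].
Occurrence 3 (position 7): no conditioning environment matches → elsewhere allophone [k].

[c], [k], [k]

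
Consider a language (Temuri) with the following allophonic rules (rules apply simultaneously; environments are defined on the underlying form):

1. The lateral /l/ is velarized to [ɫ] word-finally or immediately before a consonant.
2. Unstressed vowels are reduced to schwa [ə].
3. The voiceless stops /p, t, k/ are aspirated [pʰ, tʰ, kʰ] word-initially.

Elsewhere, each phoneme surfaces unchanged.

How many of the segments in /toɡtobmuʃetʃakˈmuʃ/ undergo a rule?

6

Segments that undergo a rule: /t/ → [tʰ] (rule 3); /o/ → [ə] (rule 2); /o/ → [ə] (rule 2); /u/ → [ə] (rule 2); /e/ → [ə] (rule 2); /a/ → [ə] (rule 2).
All other segments surface unchanged.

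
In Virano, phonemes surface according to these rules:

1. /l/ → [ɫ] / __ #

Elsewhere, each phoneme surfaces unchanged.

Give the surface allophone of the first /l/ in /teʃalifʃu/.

[l]

/l/ (between /a/ and /i/) is in the target of rule 1 but the environment (word-finally) is not met → [l].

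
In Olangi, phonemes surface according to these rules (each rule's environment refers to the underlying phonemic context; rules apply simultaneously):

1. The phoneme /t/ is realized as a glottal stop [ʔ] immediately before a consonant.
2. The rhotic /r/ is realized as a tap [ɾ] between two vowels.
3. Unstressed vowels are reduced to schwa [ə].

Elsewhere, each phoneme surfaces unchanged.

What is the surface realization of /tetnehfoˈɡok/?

/t/ — word-initial; rule 1 does not apply here → [t].
/e/ (between /t/ and /t/): in an unstressed syllable, so rule 3 applies → [ə].
Rule 1 applies to /t/ (between /e/ and /n/: immediately before a consonant) → [ʔ].
/n/ (between /t/ and /e/) is unaffected → [n].
/e/ — between /n/ and /h/, in an unstressed syllable — surfaces as [ə] (rule 3).
/h/ stays [h].
/f/ stays [f].
/o/ meets the environment for rule 3 (in an unstressed syllable) → [ə].
/ɡ/ (between /o/ and /o/) is unaffected → [ɡ].
/o/ (between /ɡ/ and /k/) fails the environment for rule 3, so it stays [o].
/k/ stays [k].

[təʔnəhfəˈɡok]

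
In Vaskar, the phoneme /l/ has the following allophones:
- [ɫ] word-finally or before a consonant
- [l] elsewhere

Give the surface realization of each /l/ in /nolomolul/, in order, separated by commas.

Occurrence 1 (position 3): no conditioning environment matches → elsewhere allophone [l].
Occurrence 2 (position 7): no conditioning environment matches → elsewhere allophone [l].
Occurrence 3 (position 9): word-finally or before a consonant → [ɫ].

[l], [l], [ɫ]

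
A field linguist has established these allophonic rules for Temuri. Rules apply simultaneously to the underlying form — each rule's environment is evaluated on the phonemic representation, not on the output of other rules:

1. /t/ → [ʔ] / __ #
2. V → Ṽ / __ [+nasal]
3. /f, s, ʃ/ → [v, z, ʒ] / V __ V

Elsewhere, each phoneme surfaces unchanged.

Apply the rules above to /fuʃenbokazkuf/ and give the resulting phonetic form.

/f/ (word-initial): rule 3 targets it, but not between two vowels → unchanged [f].
/u/ (between /f/ and /ʃ/) is in the target of rule 2 but the environment (before a nasal consonant) is not met → [u].
/ʃ/ (between /u/ and /e/): between two vowels, so rule 3 applies → [ʒ].
/e/ (between /ʃ/ and /n/): before a nasal consonant, so rule 2 applies → [ẽ].
/n/ stays [n].
/b/ stays [b].
/o/ (between /b/ and /k/) is in the target of rule 2 but the environment (before a nasal consonant) is not met → [o].
/k/ stays [k].
/a/ (between /k/ and /z/): rule 2 targets it, but not before a nasal consonant → unchanged [a].
/z/ (between /a/ and /k/): no rule targets it → [z].
/k/ stays [k].
/u/ (between /k/ and /f/): rule 2 targets it, but not before a nasal consonant → unchanged [u].
/f/ (word-final) is in the target of rule 3 but the environment (between two vowels) is not met → [f].

[fuʒẽnbokazkuf]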